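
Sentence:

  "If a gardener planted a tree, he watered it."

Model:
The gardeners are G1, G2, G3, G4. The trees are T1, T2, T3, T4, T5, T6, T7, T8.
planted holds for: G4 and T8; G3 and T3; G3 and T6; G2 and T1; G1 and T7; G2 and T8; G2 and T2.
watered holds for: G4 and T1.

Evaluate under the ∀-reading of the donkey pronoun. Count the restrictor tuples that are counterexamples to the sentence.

"it" takes "a tree" as antecedent — a donkey pronoun bound across the clause boundary.
Strong reading: for every (g,t) with planted(g,t), watered(g,t).
Restrictor pairs: (G1,T7) ✗  (G2,T1) ✗  (G2,T2) ✗  (G2,T8) ✗  (G3,T3) ✗  (G3,T6) ✗  (G4,T8) ✗
Counterexamples (restrictor pairs failing the scope): 7.

7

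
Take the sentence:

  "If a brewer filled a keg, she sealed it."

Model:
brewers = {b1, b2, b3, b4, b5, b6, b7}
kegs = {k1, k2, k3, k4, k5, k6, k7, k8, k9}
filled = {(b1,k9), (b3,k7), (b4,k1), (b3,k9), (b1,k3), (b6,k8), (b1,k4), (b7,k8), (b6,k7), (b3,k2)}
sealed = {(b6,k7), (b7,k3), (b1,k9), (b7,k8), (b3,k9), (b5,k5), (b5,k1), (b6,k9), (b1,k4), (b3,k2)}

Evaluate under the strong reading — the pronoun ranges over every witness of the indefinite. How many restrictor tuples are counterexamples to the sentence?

4

"it" takes "a keg" as antecedent — a donkey pronoun bound across the clause boundary.
Strong reading: for every (b,k) with filled(b,k), sealed(b,k).
Restrictor pairs: (b1,k3) ✗  (b1,k4) ✓  (b1,k9) ✓  (b3,k2) ✓  (b3,k7) ✗  (b3,k9) ✓  (b4,k1) ✗  (b6,k7) ✓  (b6,k8) ✗  (b7,k8) ✓
Counterexamples (restrictor pairs failing the scope): 4.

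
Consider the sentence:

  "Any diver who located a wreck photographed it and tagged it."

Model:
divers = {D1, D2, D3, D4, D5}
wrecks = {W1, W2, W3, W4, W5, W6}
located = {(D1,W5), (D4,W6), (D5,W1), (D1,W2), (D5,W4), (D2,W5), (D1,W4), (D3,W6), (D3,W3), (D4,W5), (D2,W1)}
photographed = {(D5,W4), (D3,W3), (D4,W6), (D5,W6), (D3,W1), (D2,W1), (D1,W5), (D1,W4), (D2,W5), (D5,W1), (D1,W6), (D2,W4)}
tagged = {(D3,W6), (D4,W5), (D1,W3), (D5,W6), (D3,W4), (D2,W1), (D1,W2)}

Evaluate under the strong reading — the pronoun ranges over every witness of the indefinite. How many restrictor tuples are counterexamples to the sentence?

"it" takes "a wreck" as antecedent — a donkey pronoun bound across the clause boundary.
Strong reading: for every (d,w) with located(d,w), photographed(d,w) ∧ tagged(d,w).
Restrictor pairs: (D1,W2) ✗  (D1,W4) ✗  (D1,W5) ✗  (D2,W1) ✓  (D2,W5) ✗  (D3,W3) ✗  (D3,W6) ✗  (D4,W5) ✗  (D4,W6) ✗  (D5,W1) ✗  (D5,W4) ✗
Counterexamples (restrictor pairs failing the scope): 10.

10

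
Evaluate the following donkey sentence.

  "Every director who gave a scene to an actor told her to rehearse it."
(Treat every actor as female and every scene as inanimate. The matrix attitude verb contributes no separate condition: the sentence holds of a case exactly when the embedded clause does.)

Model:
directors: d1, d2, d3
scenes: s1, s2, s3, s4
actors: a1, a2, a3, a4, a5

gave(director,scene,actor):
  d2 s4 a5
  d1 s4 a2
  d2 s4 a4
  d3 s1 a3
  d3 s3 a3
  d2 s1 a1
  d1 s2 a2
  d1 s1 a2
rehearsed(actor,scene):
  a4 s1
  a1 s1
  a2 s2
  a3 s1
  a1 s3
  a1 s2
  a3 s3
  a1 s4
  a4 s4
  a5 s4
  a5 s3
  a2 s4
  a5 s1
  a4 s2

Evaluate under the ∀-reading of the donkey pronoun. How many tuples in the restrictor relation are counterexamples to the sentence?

"her" takes "an actor" as antecedent and "it" takes "a scene"; both are donkey pronouns co-varying with the restrictor.
Strong reading: for every (d,s,a) with gave(d,s,a), rehearsed(a,s).
Restrictor triples: (d1,s1,a2)→rehearsed(a2,s1) ✗  (d1,s2,a2)→rehearsed(a2,s2) ✓  (d1,s4,a2)→rehearsed(a2,s4) ✓  (d2,s1,a1)→rehearsed(a1,s1) ✓  (d2,s4,a4)→rehearsed(a4,s4) ✓  (d2,s4,a5)→rehearsed(a5,s4) ✓  (d3,s1,a3)→rehearsed(a3,s1) ✓  (d3,s3,a3)→rehearsed(a3,s3) ✓
Counterexamples (restrictor triples failing the scope): 1.

1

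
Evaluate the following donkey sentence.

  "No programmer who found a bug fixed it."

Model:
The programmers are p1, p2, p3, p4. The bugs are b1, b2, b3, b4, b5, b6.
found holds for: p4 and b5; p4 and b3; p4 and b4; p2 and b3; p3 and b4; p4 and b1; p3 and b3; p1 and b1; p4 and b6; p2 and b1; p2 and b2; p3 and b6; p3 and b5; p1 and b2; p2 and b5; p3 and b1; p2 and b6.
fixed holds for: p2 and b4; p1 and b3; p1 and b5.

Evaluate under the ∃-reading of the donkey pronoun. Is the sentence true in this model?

True

"it" takes "a bug" as antecedent — a donkey pronoun bound across the clause boundary.
Truth condition: for no (p,b) with found(p,b) does fixed(p,b) hold.
Restrictor pairs — does the scope hold? (p1,b1):fails  (p1,b2):fails  (p2,b1):fails  (p2,b2):fails  (p2,b3):fails  (p2,b5):fails  (p2,b6):fails  (p3,b1):fails  (p3,b3):fails  (p3,b4):fails  (p3,b5):fails  (p3,b6):fails  (p4,b1):fails  (p4,b3):fails  (p4,b4):fails  (p4,b5):fails  (p4,b6):fails
Scope holds for no restrictor pair, so the sentence is true.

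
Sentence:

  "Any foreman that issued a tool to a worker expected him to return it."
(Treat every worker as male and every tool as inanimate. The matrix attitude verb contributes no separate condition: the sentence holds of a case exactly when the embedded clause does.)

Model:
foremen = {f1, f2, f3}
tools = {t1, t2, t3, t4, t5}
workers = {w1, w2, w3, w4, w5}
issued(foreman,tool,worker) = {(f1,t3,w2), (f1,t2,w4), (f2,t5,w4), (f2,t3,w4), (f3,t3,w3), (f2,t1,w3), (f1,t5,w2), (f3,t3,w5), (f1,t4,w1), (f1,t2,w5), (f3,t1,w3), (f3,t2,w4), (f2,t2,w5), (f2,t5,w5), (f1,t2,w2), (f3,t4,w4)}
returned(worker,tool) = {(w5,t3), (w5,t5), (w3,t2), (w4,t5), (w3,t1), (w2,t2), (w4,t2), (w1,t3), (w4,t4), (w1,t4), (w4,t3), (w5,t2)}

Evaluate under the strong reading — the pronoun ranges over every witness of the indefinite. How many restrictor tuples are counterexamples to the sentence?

3

"him" takes "a worker" as antecedent and "it" takes "a tool"; both are donkey pronouns co-varying with the restrictor.
Strong reading: for every (f,t,w) with issued(f,t,w), returned(w,t).
Restrictor triples: (f1,t2,w2)→returned(w2,t2) ✓  (f1,t2,w4)→returned(w4,t2) ✓  (f1,t2,w5)→returned(w5,t2) ✓  (f1,t3,w2)→returned(w2,t3) ✗  (f1,t4,w1)→returned(w1,t4) ✓  (f1,t5,w2)→returned(w2,t5) ✗  (f2,t1,w3)→returned(w3,t1) ✓  (f2,t2,w5)→returned(w5,t2) ✓  (f2,t3,w4)→returned(w4,t3) ✓  (f2,t5,w4)→returned(w4,t5) ✓  (f2,t5,w5)→returned(w5,t5) ✓  (f3,t1,w3)→returned(w3,t1) ✓  (f3,t2,w4)→returned(w4,t2) ✓  (f3,t3,w3)→returned(w3,t3) ✗  (f3,t3,w5)→returned(w5,t3) ✓  (f3,t4,w4)→returned(w4,t4) ✓
Counterexamples (restrictor triples failing the scope): 3.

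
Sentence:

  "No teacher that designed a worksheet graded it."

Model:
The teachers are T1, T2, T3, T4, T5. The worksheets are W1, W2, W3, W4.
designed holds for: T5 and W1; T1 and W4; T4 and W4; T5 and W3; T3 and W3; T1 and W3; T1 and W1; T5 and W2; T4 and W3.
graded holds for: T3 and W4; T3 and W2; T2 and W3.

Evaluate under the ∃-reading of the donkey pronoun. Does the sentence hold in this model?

True

"it" takes "a worksheet" as antecedent — a donkey pronoun bound across the clause boundary.
Truth condition: for no (t,w) with designed(t,w) does graded(t,w) hold.
Restrictor pairs — does the scope hold? (T1,W1):fails  (T1,W3):fails  (T1,W4):fails  (T3,W3):fails  (T4,W3):fails  (T4,W4):fails  (T5,W1):fails  (T5,W2):fails  (T5,W3):fails
Scope holds for no restrictor pair, so the sentence is true.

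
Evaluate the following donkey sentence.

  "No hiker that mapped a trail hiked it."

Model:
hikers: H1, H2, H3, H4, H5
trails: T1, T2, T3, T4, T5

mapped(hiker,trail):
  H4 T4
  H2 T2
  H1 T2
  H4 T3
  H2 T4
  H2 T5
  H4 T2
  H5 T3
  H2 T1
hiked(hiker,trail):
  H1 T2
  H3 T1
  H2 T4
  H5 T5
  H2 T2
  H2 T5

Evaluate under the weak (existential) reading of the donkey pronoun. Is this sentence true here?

"it" takes "a trail" as antecedent — a donkey pronoun bound across the clause boundary.
Truth condition: for no (h,t) with mapped(h,t) does hiked(h,t) hold.
Restrictor pairs — does the scope hold? (H1,T2):holds  (H2,T1):fails  (H2,T2):holds  (H2,T4):holds  (H2,T5):holds  (H4,T2):fails  (H4,T3):fails  (H4,T4):fails  (H5,T3):fails
Scope holds for 4 pair(s), so the sentence is false.

False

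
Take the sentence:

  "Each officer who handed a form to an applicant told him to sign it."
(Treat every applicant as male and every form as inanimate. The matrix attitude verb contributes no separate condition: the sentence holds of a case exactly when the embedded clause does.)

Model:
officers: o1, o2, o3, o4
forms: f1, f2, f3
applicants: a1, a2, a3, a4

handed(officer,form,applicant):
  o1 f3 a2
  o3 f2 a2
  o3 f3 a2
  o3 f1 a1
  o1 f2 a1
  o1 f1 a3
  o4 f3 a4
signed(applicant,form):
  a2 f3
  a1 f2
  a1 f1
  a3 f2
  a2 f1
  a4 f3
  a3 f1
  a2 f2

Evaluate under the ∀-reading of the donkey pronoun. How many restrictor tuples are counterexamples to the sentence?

0

"him" takes "an applicant" as antecedent and "it" takes "a form"; both are donkey pronouns co-varying with the restrictor.
Strong reading: for every (o,f,a) with handed(o,f,a), signed(a,f).
Restrictor triples: (o1,f1,a3)→signed(a3,f1) ✓  (o1,f2,a1)→signed(a1,f2) ✓  (o1,f3,a2)→signed(a2,f3) ✓  (o3,f1,a1)→signed(a1,f1) ✓  (o3,f2,a2)→signed(a2,f2) ✓  (o3,f3,a2)→signed(a2,f3) ✓  (o4,f3,a4)→signed(a4,f3) ✓
Counterexamples (restrictor triples failing the scope): 0.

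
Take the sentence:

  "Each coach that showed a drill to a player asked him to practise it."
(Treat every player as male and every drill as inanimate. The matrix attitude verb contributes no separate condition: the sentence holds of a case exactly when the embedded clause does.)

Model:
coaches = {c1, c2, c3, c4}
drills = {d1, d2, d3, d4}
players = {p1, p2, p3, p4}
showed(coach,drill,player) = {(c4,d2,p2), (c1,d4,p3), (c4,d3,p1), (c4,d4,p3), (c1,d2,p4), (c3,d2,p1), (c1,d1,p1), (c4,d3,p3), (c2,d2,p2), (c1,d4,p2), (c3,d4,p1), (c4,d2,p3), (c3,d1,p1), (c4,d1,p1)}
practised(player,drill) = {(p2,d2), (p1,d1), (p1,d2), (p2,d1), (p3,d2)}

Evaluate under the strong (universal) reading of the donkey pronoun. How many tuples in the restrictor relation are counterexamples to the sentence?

7

"him" takes "a player" as antecedent and "it" takes "a drill"; both are donkey pronouns co-varying with the restrictor.
Strong reading: for every (c,d,p) with showed(c,d,p), practised(p,d).
Restrictor triples: (c1,d1,p1)→practised(p1,d1) ✓  (c1,d2,p4)→practised(p4,d2) ✗  (c1,d4,p2)→practised(p2,d4) ✗  (c1,d4,p3)→practised(p3,d4) ✗  (c2,d2,p2)→practised(p2,d2) ✓  (c3,d1,p1)→practised(p1,d1) ✓  (c3,d2,p1)→practised(p1,d2) ✓  (c3,d4,p1)→practised(p1,d4) ✗  (c4,d1,p1)→practised(p1,d1) ✓  (c4,d2,p2)→practised(p2,d2) ✓  (c4,d2,p3)→practised(p3,d2) ✓  (c4,d3,p1)→practised(p1,d3) ✗  (c4,d3,p3)→practised(p3,d3) ✗  (c4,d4,p3)→practised(p3,d4) ✗
Counterexamples (restrictor triples failing the scope): 7.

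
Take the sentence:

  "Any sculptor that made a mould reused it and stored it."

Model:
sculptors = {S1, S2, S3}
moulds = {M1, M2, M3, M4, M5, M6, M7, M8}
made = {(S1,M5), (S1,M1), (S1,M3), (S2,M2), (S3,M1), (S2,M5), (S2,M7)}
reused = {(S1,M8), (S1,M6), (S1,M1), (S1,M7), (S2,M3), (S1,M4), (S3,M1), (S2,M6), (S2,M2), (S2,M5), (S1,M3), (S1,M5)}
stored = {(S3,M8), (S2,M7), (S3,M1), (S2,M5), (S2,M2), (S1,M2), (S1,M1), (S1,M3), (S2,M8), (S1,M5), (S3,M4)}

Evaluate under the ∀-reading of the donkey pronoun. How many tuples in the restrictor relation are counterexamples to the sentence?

1

"it" takes "a mould" as antecedent — a donkey pronoun bound across the clause boundary.
Strong reading: for every (s,m) with made(s,m), reused(s,m) ∧ stored(s,m).
Restrictor pairs: (S1,M1) ✓  (S1,M3) ✓  (S1,M5) ✓  (S2,M2) ✓  (S2,M5) ✓  (S2,M7) ✗  (S3,M1) ✓
Counterexamples (restrictor pairs failing the scope): 1.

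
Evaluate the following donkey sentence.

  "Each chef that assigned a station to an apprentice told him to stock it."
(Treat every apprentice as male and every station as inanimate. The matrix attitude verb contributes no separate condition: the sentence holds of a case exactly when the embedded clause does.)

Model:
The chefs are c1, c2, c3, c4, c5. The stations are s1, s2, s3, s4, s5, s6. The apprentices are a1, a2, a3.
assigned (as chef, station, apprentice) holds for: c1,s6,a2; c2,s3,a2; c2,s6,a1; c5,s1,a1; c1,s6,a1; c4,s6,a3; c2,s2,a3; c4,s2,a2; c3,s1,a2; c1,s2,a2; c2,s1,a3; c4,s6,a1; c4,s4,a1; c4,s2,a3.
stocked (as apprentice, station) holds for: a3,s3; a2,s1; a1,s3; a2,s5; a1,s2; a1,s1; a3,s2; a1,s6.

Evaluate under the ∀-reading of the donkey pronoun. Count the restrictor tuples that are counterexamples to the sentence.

"him" takes "an apprentice" as antecedent and "it" takes "a station"; both are donkey pronouns co-varying with the restrictor.
Strong reading: for every (c,s,a) with assigned(c,s,a), stocked(a,s).
Restrictor triples: (c1,s2,a2)→stocked(a2,s2) ✗  (c1,s6,a1)→stocked(a1,s6) ✓  (c1,s6,a2)→stocked(a2,s6) ✗  (c2,s1,a3)→stocked(a3,s1) ✗  (c2,s2,a3)→stocked(a3,s2) ✓  (c2,s3,a2)→stocked(a2,s3) ✗  (c2,s6,a1)→stocked(a1,s6) ✓  (c3,s1,a2)→stocked(a2,s1) ✓  (c4,s2,a2)→stocked(a2,s2) ✗  (c4,s2,a3)→stocked(a3,s2) ✓  (c4,s4,a1)→stocked(a1,s4) ✗  (c4,s6,a1)→stocked(a1,s6) ✓  (c4,s6,a3)→stocked(a3,s6) ✗  (c5,s1,a1)→stocked(a1,s1) ✓
Counterexamples (restrictor triples failing the scope): 7.

7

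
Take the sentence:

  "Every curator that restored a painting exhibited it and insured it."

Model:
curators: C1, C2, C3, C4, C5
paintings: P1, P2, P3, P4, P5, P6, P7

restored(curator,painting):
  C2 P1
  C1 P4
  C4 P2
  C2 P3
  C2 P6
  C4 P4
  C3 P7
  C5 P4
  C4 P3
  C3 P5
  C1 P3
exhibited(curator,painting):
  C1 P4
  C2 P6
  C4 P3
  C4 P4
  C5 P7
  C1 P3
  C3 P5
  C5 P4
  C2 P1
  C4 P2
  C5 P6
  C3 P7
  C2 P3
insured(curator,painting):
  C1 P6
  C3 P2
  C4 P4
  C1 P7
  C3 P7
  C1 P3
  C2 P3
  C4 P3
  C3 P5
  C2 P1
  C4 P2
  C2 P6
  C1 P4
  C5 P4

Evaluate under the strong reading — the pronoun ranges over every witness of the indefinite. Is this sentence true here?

True

"it" takes "a painting" as antecedent — a donkey pronoun bound across the clause boundary.
Strong reading: for every (c,p) with restored(c,p), exhibited(c,p) ∧ insured(c,p).
Restrictor pairs: (C1,P3) ✓  (C1,P4) ✓  (C2,P1) ✓  (C2,P3) ✓  (C2,P6) ✓  (C3,P5) ✓  (C3,P7) ✓  (C4,P2) ✓  (C4,P3) ✓  (C4,P4) ✓  (C5,P4) ✓
Every restrictor pair satisfies the scope.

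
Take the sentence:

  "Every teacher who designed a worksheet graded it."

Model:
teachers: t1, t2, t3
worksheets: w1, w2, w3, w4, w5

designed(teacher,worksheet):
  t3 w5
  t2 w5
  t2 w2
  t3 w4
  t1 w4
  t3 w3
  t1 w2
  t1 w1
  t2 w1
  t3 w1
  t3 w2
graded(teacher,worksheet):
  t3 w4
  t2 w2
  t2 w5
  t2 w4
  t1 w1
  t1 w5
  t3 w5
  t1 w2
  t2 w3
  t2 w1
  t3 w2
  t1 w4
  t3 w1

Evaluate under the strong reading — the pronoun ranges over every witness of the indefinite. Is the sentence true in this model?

"it" takes "a worksheet" as antecedent — a donkey pronoun bound across the clause boundary.
Strong reading: for every (t,w) with designed(t,w), graded(t,w).
Restrictor pairs: (t1,w1) ✓  (t1,w2) ✓  (t1,w4) ✓  (t2,w1) ✓  (t2,w2) ✓  (t2,w5) ✓  (t3,w1) ✓  (t3,w2) ✓  (t3,w3) ✗  (t3,w4) ✓  (t3,w5) ✓
Counterexample: (t3,w3) is in designed but fails the scope.

False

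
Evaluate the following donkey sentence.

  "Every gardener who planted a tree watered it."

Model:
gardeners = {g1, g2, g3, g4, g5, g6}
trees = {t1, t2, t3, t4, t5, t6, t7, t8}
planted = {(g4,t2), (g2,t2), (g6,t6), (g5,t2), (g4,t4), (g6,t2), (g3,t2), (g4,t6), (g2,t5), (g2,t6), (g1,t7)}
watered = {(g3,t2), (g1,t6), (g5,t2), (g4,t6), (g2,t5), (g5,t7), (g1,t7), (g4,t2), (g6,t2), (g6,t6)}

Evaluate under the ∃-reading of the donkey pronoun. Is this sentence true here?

"it" takes "a tree" as antecedent — a donkey pronoun bound across the clause boundary.
Weak reading: every gardener g with some planted-tree has at least one planted-tree t such that watered(g,t).
Per gardener: g1:✓  g2:✓  g3:✓  g4:✓  g5:✓  g6:✓
Every gardener in the restrictor has a witness.

True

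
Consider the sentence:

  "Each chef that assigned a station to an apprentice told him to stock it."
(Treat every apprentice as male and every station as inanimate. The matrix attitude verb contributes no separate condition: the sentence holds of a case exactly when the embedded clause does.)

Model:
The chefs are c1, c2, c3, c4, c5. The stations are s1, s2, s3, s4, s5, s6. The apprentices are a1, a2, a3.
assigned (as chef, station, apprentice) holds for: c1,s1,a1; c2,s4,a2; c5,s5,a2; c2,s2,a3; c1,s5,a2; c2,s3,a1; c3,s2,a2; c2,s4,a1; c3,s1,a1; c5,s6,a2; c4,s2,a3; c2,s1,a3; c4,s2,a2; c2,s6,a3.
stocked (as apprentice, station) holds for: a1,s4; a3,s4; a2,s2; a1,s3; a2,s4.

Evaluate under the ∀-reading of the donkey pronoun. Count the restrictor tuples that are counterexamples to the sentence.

9

"him" takes "an apprentice" as antecedent and "it" takes "a station"; both are donkey pronouns co-varying with the restrictor.
Strong reading: for every (c,s,a) with assigned(c,s,a), stocked(a,s).
Restrictor triples: (c1,s1,a1)→stocked(a1,s1) ✗  (c1,s5,a2)→stocked(a2,s5) ✗  (c2,s1,a3)→stocked(a3,s1) ✗  (c2,s2,a3)→stocked(a3,s2) ✗  (c2,s3,a1)→stocked(a1,s3) ✓  (c2,s4,a1)→stocked(a1,s4) ✓  (c2,s4,a2)→stocked(a2,s4) ✓  (c2,s6,a3)→stocked(a3,s6) ✗  (c3,s1,a1)→stocked(a1,s1) ✗  (c3,s2,a2)→stocked(a2,s2) ✓  (c4,s2,a2)→stocked(a2,s2) ✓  (c4,s2,a3)→stocked(a3,s2) ✗  (c5,s5,a2)→stocked(a2,s5) ✗  (c5,s6,a2)→stocked(a2,s6) ✗
Counterexamples (restrictor triples failing the scope): 9.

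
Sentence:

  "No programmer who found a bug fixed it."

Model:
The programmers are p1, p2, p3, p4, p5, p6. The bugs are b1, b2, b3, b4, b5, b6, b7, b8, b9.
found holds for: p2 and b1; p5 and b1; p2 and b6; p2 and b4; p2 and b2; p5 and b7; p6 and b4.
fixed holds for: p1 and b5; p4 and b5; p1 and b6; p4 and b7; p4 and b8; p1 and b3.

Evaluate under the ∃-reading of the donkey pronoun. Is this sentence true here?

"it" takes "a bug" as antecedent — a donkey pronoun bound across the clause boundary.
Truth condition: for no (p,b) with found(p,b) does fixed(p,b) hold.
Restrictor pairs — does the scope hold? (p2,b1):fails  (p2,b2):fails  (p2,b4):fails  (p2,b6):fails  (p5,b1):fails  (p5,b7):fails  (p6,b4):fails
Scope holds for no restrictor pair, so the sentence is true.

True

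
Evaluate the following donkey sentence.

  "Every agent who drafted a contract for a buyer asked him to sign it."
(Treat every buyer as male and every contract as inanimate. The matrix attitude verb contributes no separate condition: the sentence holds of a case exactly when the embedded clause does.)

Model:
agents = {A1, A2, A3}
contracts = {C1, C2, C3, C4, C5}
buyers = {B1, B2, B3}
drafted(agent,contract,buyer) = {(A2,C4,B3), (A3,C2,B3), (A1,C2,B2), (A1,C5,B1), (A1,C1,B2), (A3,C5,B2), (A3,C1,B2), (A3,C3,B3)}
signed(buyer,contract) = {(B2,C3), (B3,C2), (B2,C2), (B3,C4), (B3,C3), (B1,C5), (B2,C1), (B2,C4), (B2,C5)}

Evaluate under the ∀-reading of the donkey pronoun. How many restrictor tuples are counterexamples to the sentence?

"him" takes "a buyer" as antecedent and "it" takes "a contract"; both are donkey pronouns co-varying with the restrictor.
Strong reading: for every (a,c,b) with drafted(a,c,b), signed(b,c).
Restrictor triples: (A1,C1,B2)→signed(B2,C1) ✓  (A1,C2,B2)→signed(B2,C2) ✓  (A1,C5,B1)→signed(B1,C5) ✓  (A2,C4,B3)→signed(B3,C4) ✓  (A3,C1,B2)→signed(B2,C1) ✓  (A3,C2,B3)→signed(B3,C2) ✓  (A3,C3,B3)→signed(B3,C3) ✓  (A3,C5,B2)→signed(B2,C5) ✓
Counterexamples (restrictor triples failing the scope): 0.

0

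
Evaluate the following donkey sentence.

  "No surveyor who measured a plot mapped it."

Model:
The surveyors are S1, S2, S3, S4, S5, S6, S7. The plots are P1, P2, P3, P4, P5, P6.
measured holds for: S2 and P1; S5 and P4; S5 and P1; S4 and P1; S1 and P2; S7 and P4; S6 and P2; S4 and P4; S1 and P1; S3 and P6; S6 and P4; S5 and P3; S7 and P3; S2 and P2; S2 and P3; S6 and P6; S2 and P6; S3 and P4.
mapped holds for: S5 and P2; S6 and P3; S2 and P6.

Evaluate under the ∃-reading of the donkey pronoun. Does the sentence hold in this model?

"it" takes "a plot" as antecedent — a donkey pronoun bound across the clause boundary.
Truth condition: for no (s,p) with measured(s,p) does mapped(s,p) hold.
Restrictor pairs — does the scope hold? (S1,P1):fails  (S1,P2):fails  (S2,P1):fails  (S2,P2):fails  (S2,P3):fails  (S2,P6):holds  (S3,P4):fails  (S3,P6):fails  (S4,P1):fails  (S4,P4):fails  (S5,P1):fails  (S5,P3):fails  (S5,P4):fails  (S6,P2):fails  (S6,P4):fails  (S6,P6):fails  (S7,P3):fails  (S7,P4):fails
Scope holds for 1 pair(s), so the sentence is false.

False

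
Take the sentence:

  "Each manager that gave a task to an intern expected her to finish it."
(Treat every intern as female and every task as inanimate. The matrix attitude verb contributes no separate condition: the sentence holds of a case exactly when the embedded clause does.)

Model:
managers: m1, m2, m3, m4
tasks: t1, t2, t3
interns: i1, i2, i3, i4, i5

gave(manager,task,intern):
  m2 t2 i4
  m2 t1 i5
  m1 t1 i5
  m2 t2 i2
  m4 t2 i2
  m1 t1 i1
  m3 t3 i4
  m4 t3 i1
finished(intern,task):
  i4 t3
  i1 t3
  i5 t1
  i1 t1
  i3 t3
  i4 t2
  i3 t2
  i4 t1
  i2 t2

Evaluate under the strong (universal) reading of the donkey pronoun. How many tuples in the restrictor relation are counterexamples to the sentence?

"her" takes "an intern" as antecedent and "it" takes "a task"; both are donkey pronouns co-varying with the restrictor.
Strong reading: for every (m,t,i) with gave(m,t,i), finished(i,t).
Restrictor triples: (m1,t1,i1)→finished(i1,t1) ✓  (m1,t1,i5)→finished(i5,t1) ✓  (m2,t1,i5)→finished(i5,t1) ✓  (m2,t2,i2)→finished(i2,t2) ✓  (m2,t2,i4)→finished(i4,t2) ✓  (m3,t3,i4)→finished(i4,t3) ✓  (m4,t2,i2)→finished(i2,t2) ✓  (m4,t3,i1)→finished(i1,t3) ✓
Counterexamples (restrictor triples failing the scope): 0.

0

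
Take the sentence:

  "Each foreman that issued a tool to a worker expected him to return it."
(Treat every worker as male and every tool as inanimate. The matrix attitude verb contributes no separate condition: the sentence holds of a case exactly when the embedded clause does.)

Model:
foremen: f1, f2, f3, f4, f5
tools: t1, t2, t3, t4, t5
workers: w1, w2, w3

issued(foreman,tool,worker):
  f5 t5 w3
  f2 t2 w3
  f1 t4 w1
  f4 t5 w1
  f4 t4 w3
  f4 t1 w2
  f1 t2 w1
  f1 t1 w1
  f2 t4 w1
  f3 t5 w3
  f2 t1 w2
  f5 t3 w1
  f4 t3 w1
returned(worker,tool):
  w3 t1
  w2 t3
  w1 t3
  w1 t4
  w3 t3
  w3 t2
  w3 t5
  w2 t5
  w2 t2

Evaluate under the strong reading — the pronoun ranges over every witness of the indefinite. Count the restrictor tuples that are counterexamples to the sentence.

"him" takes "a worker" as antecedent and "it" takes "a tool"; both are donkey pronouns co-varying with the restrictor.
Strong reading: for every (f,t,w) with issued(f,t,w), returned(w,t).
Restrictor triples: (f1,t1,w1)→returned(w1,t1) ✗  (f1,t2,w1)→returned(w1,t2) ✗  (f1,t4,w1)→returned(w1,t4) ✓  (f2,t1,w2)→returned(w2,t1) ✗  (f2,t2,w3)→returned(w3,t2) ✓  (f2,t4,w1)→returned(w1,t4) ✓  (f3,t5,w3)→returned(w3,t5) ✓  (f4,t1,w2)→returned(w2,t1) ✗  (f4,t3,w1)→returned(w1,t3) ✓  (f4,t4,w3)→returned(w3,t4) ✗  (f4,t5,w1)→returned(w1,t5) ✗  (f5,t3,w1)→returned(w1,t3) ✓  (f5,t5,w3)→returned(w3,t5) ✓
Counterexamples (restrictor triples failing the scope): 6.

6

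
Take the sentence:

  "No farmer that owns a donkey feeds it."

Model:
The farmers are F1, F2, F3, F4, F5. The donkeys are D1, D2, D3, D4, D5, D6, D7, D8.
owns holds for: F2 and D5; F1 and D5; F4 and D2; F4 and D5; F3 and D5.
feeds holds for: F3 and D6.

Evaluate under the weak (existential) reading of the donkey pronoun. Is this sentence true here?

"it" takes "a donkey" as antecedent — a donkey pronoun bound across the clause boundary.
Truth condition: for no (f,d) with owns(f,d) does feeds(f,d) hold.
Restrictor pairs — does the scope hold? (F1,D5):fails  (F2,D5):fails  (F3,D5):fails  (F4,D2):fails  (F4,D5):fails
Scope holds for no restrictor pair, so the sentence is true.

True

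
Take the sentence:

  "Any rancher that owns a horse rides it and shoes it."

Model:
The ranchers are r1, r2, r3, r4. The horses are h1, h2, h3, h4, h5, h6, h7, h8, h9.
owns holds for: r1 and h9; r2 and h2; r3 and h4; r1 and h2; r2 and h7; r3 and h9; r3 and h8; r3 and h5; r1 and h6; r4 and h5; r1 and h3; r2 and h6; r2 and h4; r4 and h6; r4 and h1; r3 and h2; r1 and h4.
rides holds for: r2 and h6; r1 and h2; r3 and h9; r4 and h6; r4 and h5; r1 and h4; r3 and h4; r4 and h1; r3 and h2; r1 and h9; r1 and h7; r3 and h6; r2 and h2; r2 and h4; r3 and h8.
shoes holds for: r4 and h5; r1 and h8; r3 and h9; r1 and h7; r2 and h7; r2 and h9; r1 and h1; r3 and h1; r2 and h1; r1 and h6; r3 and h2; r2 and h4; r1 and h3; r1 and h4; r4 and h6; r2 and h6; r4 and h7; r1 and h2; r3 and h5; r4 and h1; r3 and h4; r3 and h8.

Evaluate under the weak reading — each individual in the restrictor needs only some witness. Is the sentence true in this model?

"it" takes "a horse" as antecedent — a donkey pronoun bound across the clause boundary.
Weak reading: every rancher r with some owns-horse has at least one owns-horse h such that rides(r,h) ∧ shoes(r,h).
Per rancher: r1:✓  r2:✓  r3:✓  r4:✓
Every rancher in the restrictor has a witness.

True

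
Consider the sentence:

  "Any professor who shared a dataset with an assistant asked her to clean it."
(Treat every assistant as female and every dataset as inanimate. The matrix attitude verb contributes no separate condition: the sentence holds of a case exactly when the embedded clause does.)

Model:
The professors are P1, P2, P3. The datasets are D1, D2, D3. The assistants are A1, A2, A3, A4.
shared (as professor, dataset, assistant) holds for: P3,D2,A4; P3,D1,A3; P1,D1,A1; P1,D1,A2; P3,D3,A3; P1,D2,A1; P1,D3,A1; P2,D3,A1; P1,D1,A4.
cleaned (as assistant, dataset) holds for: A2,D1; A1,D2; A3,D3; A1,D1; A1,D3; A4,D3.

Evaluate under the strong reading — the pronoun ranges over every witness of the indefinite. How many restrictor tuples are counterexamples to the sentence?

3

"her" takes "an assistant" as antecedent and "it" takes "a dataset"; both are donkey pronouns co-varying with the restrictor.
Strong reading: for every (p,d,a) with shared(p,d,a), cleaned(a,d).
Restrictor triples: (P1,D1,A1)→cleaned(A1,D1) ✓  (P1,D1,A2)→cleaned(A2,D1) ✓  (P1,D1,A4)→cleaned(A4,D1) ✗  (P1,D2,A1)→cleaned(A1,D2) ✓  (P1,D3,A1)→cleaned(A1,D3) ✓  (P2,D3,A1)→cleaned(A1,D3) ✓  (P3,D1,A3)→cleaned(A3,D1) ✗  (P3,D2,A4)→cleaned(A4,D2) ✗  (P3,D3,A3)→cleaned(A3,D3) ✓
Counterexamples (restrictor triples failing the scope): 3.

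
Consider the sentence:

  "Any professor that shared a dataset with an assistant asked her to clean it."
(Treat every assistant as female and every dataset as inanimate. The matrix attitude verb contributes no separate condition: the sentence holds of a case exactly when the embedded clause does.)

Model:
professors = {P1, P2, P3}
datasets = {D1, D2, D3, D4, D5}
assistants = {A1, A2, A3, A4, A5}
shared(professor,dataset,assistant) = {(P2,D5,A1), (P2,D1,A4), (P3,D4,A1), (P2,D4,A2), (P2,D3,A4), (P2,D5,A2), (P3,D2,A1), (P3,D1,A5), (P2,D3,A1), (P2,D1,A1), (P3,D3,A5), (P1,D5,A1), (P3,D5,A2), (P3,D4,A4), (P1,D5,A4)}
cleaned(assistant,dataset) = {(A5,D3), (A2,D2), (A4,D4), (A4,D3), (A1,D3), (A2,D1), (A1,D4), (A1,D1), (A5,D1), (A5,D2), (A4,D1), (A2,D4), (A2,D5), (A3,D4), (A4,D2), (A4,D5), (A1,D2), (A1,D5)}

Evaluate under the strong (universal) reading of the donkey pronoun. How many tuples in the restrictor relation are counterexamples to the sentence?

"her" takes "an assistant" as antecedent and "it" takes "a dataset"; both are donkey pronouns co-varying with the restrictor.
Strong reading: for every (p,d,a) with shared(p,d,a), cleaned(a,d).
Restrictor triples: (P1,D5,A1)→cleaned(A1,D5) ✓  (P1,D5,A4)→cleaned(A4,D5) ✓  (P2,D1,A1)→cleaned(A1,D1) ✓  (P2,D1,A4)→cleaned(A4,D1) ✓  (P2,D3,A1)→cleaned(A1,D3) ✓  (P2,D3,A4)→cleaned(A4,D3) ✓  (P2,D4,A2)→cleaned(A2,D4) ✓  (P2,D5,A1)→cleaned(A1,D5) ✓  (P2,D5,A2)→cleaned(A2,D5) ✓  (P3,D1,A5)→cleaned(A5,D1) ✓  (P3,D2,A1)→cleaned(A1,D2) ✓  (P3,D3,A5)→cleaned(A5,D3) ✓  (P3,D4,A1)→cleaned(A1,D4) ✓  (P3,D4,A4)→cleaned(A4,D4) ✓  (P3,D5,A2)→cleaned(A2,D5) ✓
Counterexamples (restrictor triples failing the scope): 0.

0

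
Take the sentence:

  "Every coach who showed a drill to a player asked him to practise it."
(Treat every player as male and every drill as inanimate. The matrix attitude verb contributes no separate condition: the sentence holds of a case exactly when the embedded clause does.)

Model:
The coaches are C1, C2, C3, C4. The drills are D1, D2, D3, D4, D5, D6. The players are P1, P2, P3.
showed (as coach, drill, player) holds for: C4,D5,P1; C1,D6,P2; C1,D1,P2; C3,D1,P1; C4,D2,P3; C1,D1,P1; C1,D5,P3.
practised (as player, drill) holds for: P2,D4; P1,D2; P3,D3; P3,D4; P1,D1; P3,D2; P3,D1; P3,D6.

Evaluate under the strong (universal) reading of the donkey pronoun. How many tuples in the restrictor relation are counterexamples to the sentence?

"him" takes "a player" as antecedent and "it" takes "a drill"; both are donkey pronouns co-varying with the restrictor.
Strong reading: for every (c,d,p) with showed(c,d,p), practised(p,d).
Restrictor triples: (C1,D1,P1)→practised(P1,D1) ✓  (C1,D1,P2)→practised(P2,D1) ✗  (C1,D5,P3)→practised(P3,D5) ✗  (C1,D6,P2)→practised(P2,D6) ✗  (C3,D1,P1)→practised(P1,D1) ✓  (C4,D2,P3)→practised(P3,D2) ✓  (C4,D5,P1)→practised(P1,D5) ✗
Counterexamples (restrictor triples failing the scope): 4.

4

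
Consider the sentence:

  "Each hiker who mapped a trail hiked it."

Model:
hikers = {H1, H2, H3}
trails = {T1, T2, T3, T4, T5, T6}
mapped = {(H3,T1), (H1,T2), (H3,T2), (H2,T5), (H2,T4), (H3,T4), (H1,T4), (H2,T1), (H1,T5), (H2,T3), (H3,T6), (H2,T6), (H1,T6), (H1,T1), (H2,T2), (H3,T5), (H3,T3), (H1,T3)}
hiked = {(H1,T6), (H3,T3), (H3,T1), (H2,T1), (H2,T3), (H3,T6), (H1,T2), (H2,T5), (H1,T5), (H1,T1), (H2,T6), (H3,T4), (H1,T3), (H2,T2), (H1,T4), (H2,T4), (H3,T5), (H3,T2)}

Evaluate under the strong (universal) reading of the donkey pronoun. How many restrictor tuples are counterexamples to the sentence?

"it" takes "a trail" as antecedent — a donkey pronoun bound across the clause boundary.
Strong reading: for every (h,t) with mapped(h,t), hiked(h,t).
Restrictor pairs: (H1,T1) ✓  (H1,T2) ✓  (H1,T3) ✓  (H1,T4) ✓  (H1,T5) ✓  (H1,T6) ✓  (H2,T1) ✓  (H2,T2) ✓  (H2,T3) ✓  (H2,T4) ✓  (H2,T5) ✓  (H2,T6) ✓  (H3,T1) ✓  (H3,T2) ✓  (H3,T3) ✓  (H3,T4) ✓  (H3,T5) ✓  (H3,T6) ✓
Counterexamples (restrictor pairs failing the scope): 0.

0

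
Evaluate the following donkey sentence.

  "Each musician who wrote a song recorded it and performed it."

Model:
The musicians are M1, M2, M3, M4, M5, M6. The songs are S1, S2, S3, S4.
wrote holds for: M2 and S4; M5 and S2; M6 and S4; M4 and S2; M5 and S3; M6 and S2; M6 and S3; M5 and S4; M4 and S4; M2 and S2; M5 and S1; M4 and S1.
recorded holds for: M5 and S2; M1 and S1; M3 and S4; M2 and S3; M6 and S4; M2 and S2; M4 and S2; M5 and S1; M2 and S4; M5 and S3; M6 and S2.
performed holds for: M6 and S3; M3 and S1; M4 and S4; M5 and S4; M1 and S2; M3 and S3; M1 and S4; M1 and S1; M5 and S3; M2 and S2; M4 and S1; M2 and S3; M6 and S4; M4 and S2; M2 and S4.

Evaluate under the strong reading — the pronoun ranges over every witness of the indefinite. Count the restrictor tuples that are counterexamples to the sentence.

"it" takes "a song" as antecedent — a donkey pronoun bound across the clause boundary.
Strong reading: for every (m,s) with wrote(m,s), recorded(m,s) ∧ performed(m,s).
Restrictor pairs: (M2,S2) ✓  (M2,S4) ✓  (M4,S1) ✗  (M4,S2) ✓  (M4,S4) ✗  (M5,S1) ✗  (M5,S2) ✗  (M5,S3) ✓  (M5,S4) ✗  (M6,S2) ✗  (M6,S3) ✗  (M6,S4) ✓
Counterexamples (restrictor pairs failing the scope): 7.

7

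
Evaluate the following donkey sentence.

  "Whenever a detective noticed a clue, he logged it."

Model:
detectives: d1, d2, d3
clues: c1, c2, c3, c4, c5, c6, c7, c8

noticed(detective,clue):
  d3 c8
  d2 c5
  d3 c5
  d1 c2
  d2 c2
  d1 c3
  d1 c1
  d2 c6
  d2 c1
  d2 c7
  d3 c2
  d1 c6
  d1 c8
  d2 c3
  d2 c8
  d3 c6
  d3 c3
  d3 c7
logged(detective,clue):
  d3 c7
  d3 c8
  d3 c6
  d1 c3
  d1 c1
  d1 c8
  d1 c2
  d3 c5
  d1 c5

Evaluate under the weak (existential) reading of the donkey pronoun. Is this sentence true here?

False

"it" takes "a clue" as antecedent — a donkey pronoun bound across the clause boundary.
Weak reading: every detective d with some noticed-clue has at least one noticed-clue c such that logged(d,c).
Per detective: d1:✓  d2:✗  d3:✓
d2 has no witness among its noticed-clues.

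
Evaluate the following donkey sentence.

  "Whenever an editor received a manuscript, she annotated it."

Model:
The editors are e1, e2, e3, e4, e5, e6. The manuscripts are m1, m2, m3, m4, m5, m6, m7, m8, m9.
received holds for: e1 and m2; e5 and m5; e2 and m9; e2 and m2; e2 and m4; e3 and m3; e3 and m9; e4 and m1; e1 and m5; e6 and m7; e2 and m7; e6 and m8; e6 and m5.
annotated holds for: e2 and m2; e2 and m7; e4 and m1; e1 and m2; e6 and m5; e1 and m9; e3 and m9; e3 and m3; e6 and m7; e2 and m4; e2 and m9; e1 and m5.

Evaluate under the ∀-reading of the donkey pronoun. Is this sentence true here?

"it" takes "a manuscript" as antecedent — a donkey pronoun bound across the clause boundary.
Strong reading: for every (e,m) with received(e,m), annotated(e,m).
Restrictor pairs: (e1,m2) ✓  (e1,m5) ✓  (e2,m2) ✓  (e2,m4) ✓  (e2,m7) ✓  (e2,m9) ✓  (e3,m3) ✓  (e3,m9) ✓  (e4,m1) ✓  (e5,m5) ✗  (e6,m5) ✓  (e6,m7) ✓  (e6,m8) ✗
Counterexample: (e5,m5) is in received but fails the scope.

False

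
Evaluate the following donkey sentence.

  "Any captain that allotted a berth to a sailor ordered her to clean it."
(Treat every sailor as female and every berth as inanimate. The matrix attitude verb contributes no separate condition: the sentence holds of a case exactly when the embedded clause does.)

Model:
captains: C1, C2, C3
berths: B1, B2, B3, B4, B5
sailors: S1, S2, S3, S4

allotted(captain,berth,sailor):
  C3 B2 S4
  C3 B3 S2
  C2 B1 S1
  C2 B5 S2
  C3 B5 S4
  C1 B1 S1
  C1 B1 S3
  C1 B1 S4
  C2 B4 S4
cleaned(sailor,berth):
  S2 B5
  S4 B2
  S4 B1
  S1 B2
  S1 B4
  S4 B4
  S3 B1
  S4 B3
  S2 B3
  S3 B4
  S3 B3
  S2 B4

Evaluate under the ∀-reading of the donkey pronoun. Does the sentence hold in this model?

False

"her" takes "a sailor" as antecedent and "it" takes "a berth"; both are donkey pronouns co-varying with the restrictor.
Strong reading: for every (c,b,s) with allotted(c,b,s), cleaned(s,b).
Restrictor triples: (C1,B1,S1)→cleaned(S1,B1) ✗  (C1,B1,S3)→cleaned(S3,B1) ✓  (C1,B1,S4)→cleaned(S4,B1) ✓  (C2,B1,S1)→cleaned(S1,B1) ✗  (C2,B4,S4)→cleaned(S4,B4) ✓  (C2,B5,S2)→cleaned(S2,B5) ✓  (C3,B2,S4)→cleaned(S4,B2) ✓  (C3,B3,S2)→cleaned(S2,B3) ✓  (C3,B5,S4)→cleaned(S4,B5) ✗
Counterexample: (C1,B1,S1) — cleaned(S1,B1) does not hold.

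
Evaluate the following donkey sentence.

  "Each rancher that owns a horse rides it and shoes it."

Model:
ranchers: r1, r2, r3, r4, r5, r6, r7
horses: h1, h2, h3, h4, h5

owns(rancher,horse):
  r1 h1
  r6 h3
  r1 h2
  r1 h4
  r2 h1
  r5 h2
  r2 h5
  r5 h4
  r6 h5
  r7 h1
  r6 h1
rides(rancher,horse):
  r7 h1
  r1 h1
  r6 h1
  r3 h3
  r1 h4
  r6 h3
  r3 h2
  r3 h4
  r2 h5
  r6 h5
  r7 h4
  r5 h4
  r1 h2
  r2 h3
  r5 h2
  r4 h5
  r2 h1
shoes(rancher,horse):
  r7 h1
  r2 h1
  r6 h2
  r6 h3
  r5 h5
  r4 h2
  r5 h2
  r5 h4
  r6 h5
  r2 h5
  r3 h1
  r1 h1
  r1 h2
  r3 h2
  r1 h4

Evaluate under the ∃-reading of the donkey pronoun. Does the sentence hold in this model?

"it" takes "a horse" as antecedent — a donkey pronoun bound across the clause boundary.
Weak reading: every rancher r with some owns-horse has at least one owns-horse h such that rides(r,h) ∧ shoes(r,h).
Per rancher: r1:✓  r2:✓  r5:✓  r6:✓  r7:✓
Every rancher in the restrictor has a witness.

True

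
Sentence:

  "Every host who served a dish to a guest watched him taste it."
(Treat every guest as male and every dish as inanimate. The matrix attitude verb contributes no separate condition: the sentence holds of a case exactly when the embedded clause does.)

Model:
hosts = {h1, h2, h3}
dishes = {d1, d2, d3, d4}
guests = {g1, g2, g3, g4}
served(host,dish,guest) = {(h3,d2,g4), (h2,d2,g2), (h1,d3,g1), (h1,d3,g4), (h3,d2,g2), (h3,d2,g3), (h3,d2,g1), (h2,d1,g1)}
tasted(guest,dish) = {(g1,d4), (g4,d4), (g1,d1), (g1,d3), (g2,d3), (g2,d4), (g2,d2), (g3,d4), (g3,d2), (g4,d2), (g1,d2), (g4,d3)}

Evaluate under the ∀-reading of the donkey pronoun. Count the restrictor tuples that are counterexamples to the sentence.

0

"him" takes "a guest" as antecedent and "it" takes "a dish"; both are donkey pronouns co-varying with the restrictor.
Strong reading: for every (h,d,g) with served(h,d,g), tasted(g,d).
Restrictor triples: (h1,d3,g1)→tasted(g1,d3) ✓  (h1,d3,g4)→tasted(g4,d3) ✓  (h2,d1,g1)→tasted(g1,d1) ✓  (h2,d2,g2)→tasted(g2,d2) ✓  (h3,d2,g1)→tasted(g1,d2) ✓  (h3,d2,g2)→tasted(g2,d2) ✓  (h3,d2,g3)→tasted(g3,d2) ✓  (h3,d2,g4)→tasted(g4,d2) ✓
Counterexamples (restrictor triples failing the scope): 0.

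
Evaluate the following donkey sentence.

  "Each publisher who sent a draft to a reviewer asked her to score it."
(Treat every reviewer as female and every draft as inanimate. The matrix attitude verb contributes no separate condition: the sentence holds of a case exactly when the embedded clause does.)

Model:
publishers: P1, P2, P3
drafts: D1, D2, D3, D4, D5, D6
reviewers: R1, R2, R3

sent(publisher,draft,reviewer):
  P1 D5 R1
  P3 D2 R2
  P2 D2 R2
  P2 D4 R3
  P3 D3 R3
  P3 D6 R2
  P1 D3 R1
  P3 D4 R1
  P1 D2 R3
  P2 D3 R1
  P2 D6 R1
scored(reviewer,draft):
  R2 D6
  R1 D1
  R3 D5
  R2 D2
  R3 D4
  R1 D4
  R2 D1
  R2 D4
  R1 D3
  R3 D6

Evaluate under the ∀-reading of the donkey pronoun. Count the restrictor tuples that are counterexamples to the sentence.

4

"her" takes "a reviewer" as antecedent and "it" takes "a draft"; both are donkey pronouns co-varying with the restrictor.
Strong reading: for every (p,d,r) with sent(p,d,r), scored(r,d).
Restrictor triples: (P1,D2,R3)→scored(R3,D2) ✗  (P1,D3,R1)→scored(R1,D3) ✓  (P1,D5,R1)→scored(R1,D5) ✗  (P2,D2,R2)→scored(R2,D2) ✓  (P2,D3,R1)→scored(R1,D3) ✓  (P2,D4,R3)→scored(R3,D4) ✓  (P2,D6,R1)→scored(R1,D6) ✗  (P3,D2,R2)→scored(R2,D2) ✓  (P3,D3,R3)→scored(R3,D3) ✗  (P3,D4,R1)→scored(R1,D4) ✓  (P3,D6,R2)→scored(R2,D6) ✓
Counterexamples (restrictor triples failing the scope): 4.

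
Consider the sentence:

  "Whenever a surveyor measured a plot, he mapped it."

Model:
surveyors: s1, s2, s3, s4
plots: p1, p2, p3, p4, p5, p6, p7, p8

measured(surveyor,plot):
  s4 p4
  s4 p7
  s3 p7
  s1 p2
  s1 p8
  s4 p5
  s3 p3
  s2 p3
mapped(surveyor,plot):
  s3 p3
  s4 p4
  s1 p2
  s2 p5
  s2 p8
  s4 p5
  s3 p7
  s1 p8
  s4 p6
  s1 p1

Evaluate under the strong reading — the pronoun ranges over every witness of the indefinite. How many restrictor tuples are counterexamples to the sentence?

"it" takes "a plot" as antecedent — a donkey pronoun bound across the clause boundary.
Strong reading: for every (s,p) with measured(s,p), mapped(s,p).
Restrictor pairs: (s1,p2) ✓  (s1,p8) ✓  (s2,p3) ✗  (s3,p3) ✓  (s3,p7) ✓  (s4,p4) ✓  (s4,p5) ✓  (s4,p7) ✗
Counterexamples (restrictor pairs failing the scope): 2.

2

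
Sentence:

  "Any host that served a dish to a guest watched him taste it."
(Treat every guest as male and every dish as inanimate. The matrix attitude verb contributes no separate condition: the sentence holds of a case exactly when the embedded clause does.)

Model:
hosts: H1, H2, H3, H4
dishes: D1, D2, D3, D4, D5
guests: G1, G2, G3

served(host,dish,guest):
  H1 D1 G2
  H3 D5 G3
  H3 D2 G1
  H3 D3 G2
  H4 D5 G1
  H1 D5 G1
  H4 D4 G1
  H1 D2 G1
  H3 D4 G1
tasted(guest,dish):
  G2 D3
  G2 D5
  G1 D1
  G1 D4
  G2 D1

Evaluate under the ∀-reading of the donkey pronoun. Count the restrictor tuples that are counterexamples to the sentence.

5

"him" takes "a guest" as antecedent and "it" takes "a dish"; both are donkey pronouns co-varying with the restrictor.
Strong reading: for every (h,d,g) with served(h,d,g), tasted(g,d).
Restrictor triples: (H1,D1,G2)→tasted(G2,D1) ✓  (H1,D2,G1)→tasted(G1,D2) ✗  (H1,D5,G1)→tasted(G1,D5) ✗  (H3,D2,G1)→tasted(G1,D2) ✗  (H3,D3,G2)→tasted(G2,D3) ✓  (H3,D4,G1)→tasted(G1,D4) ✓  (H3,D5,G3)→tasted(G3,D5) ✗  (H4,D4,G1)→tasted(G1,D4) ✓  (H4,D5,G1)→tasted(G1,D5) ✗
Counterexamples (restrictor triples failing the scope): 5.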